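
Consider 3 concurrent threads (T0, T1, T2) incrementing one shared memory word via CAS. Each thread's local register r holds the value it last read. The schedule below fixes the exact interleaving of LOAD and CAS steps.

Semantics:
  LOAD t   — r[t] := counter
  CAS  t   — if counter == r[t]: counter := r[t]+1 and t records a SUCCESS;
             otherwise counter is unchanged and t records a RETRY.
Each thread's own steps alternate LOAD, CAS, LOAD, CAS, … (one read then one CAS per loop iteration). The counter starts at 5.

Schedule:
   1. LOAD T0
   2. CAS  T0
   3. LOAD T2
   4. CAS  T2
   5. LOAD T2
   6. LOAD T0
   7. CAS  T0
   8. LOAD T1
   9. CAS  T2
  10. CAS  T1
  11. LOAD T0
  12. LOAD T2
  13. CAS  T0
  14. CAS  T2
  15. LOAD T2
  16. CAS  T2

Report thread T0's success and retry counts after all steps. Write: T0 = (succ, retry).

T0 = (3, 0)

#1 T0 reads 5
#2 T0 CAS(5→6) writes; counter now 6
#3 T2 reads 6
#4 T2 CAS(6→7) writes; counter now 7
#5 T2 reads 7
#6 T0 reads 7
#7 T0 CAS(7→8) writes; counter now 8
#8 T1 reads 8
#9 T2 CAS(7→8) fails; counter now 8
#10 T1 CAS(8→9) writes; counter now 9
#11 T0 reads 9
#12 T2 reads 9
#13 T0 CAS(9→10) writes; counter now 10
#14 T2 CAS(9→10) fails; counter now 10
#15 T2 reads 10
#16 T2 CAS(10→11) writes; counter now 11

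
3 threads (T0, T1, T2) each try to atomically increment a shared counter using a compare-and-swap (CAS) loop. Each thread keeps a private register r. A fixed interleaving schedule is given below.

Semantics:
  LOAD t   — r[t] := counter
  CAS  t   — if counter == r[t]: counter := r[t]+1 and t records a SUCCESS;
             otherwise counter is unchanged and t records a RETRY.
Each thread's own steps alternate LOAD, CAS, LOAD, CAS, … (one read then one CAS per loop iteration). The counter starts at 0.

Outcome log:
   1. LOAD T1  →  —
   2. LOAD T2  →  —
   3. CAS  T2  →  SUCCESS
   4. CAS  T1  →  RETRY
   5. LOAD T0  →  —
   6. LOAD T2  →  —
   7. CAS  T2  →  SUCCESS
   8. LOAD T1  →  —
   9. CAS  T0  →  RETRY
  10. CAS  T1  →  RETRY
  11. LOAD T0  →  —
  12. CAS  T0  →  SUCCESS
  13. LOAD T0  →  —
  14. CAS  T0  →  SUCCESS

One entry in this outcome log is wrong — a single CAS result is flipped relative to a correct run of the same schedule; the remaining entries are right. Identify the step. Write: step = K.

Reference trace:
step 1: T1 LOAD ⇒ load; ctr=0 reg=0
step 2: T2 LOAD ⇒ load; ctr=0 reg=0
step 3: T2 CAS ⇒ ok; ctr=1 reg=0
step 4: T1 CAS ⇒ retry; ctr=1 reg=0
step 5: T0 LOAD ⇒ load; ctr=1 reg=1
step 6: T2 LOAD ⇒ load; ctr=1 reg=1
step 7: T2 CAS ⇒ ok; ctr=2 reg=1
step 8: T1 LOAD ⇒ load; ctr=2 reg=2
step 9: T0 CAS ⇒ retry; ctr=2 reg=1
step 10: T1 CAS ⇒ ok; ctr=3 reg=2
step 11: T0 LOAD ⇒ load; ctr=3 reg=3
step 12: T0 CAS ⇒ ok; ctr=4 reg=3
step 13: T0 LOAD ⇒ load; ctr=4 reg=4
step 14: T0 CAS ⇒ ok; ctr=5 reg=4
Mismatch at 10.

step = 10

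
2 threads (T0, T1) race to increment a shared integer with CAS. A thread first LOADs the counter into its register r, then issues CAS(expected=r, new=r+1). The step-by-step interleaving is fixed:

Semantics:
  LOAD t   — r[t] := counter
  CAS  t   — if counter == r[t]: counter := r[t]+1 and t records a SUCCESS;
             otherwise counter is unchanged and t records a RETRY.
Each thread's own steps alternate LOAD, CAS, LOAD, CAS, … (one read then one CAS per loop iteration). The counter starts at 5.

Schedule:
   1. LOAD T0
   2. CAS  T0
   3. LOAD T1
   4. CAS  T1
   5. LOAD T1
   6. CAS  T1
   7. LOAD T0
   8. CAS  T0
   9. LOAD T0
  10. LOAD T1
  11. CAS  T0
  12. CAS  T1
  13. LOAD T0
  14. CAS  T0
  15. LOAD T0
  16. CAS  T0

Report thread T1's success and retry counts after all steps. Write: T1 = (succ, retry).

#1 T0 reads 5
#2 T0 CAS(5→6) writes; counter now 6
#3 T1 reads 6
#4 T1 CAS(6→7) writes; counter now 7
#5 T1 reads 7
#6 T1 CAS(7→8) writes; counter now 8
#7 T0 reads 8
#8 T0 CAS(8→9) writes; counter now 9
#9 T0 reads 9
#10 T1 reads 9
#11 T0 CAS(9→10) writes; counter now 10
#12 T1 CAS(9→10) fails; counter now 10
#13 T0 reads 10
#14 T0 CAS(10→11) writes; counter now 11
#15 T0 reads 11
#16 T0 CAS(11→12) writes; counter now 12

T1 = (2, 1)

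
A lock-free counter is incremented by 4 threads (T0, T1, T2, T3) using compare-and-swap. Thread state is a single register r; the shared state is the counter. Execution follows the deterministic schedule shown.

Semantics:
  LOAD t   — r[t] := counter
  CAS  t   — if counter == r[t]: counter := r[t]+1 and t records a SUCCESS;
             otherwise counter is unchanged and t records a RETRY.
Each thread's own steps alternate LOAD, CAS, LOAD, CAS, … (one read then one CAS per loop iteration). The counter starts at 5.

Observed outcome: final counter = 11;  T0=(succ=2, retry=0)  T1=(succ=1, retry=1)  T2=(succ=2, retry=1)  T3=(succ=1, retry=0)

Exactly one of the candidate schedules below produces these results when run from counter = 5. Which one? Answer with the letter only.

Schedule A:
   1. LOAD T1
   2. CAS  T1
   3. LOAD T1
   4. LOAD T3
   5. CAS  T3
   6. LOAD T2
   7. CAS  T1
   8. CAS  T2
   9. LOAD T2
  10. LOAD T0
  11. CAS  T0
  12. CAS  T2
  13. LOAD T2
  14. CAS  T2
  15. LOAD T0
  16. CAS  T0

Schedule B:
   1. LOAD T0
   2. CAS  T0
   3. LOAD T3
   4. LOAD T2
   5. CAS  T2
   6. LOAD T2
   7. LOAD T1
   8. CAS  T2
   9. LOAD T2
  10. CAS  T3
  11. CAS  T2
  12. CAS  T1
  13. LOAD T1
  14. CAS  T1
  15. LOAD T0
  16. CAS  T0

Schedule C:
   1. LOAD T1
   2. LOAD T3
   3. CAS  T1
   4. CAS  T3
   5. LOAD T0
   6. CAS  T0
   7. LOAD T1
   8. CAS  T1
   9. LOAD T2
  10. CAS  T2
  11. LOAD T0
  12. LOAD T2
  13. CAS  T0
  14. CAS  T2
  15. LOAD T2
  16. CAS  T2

A

Tracing schedule A:
   1) LOAD T1:  M=5  r_T1=5
   2) CAS  T1:  M=6  r_T1=5 ✓
   3) LOAD T1:  M=6  r_T1=6
   4) LOAD T3:  M=6  r_T3=6
   5) CAS  T3:  M=7  r_T3=6 ✓
   6) LOAD T2:  M=7  r_T2=7
   7) CAS  T1:  M=7  r_T1=6 ✗
   8) CAS  T2:  M=8  r_T2=7 ✓
   9) LOAD T2:  M=8  r_T2=8
  10) LOAD T0:  M=8  r_T0=8
  11) CAS  T0:  M=9  r_T0=8 ✓
  12) CAS  T2:  M=9  r_T2=8 ✗
  13) LOAD T2:  M=9  r_T2=9
  14) CAS  T2:  M=10  r_T2=9 ✓
  15) LOAD T0:  M=10  r_T0=10
  16) CAS  T0:  M=11  r_T0=10 ✓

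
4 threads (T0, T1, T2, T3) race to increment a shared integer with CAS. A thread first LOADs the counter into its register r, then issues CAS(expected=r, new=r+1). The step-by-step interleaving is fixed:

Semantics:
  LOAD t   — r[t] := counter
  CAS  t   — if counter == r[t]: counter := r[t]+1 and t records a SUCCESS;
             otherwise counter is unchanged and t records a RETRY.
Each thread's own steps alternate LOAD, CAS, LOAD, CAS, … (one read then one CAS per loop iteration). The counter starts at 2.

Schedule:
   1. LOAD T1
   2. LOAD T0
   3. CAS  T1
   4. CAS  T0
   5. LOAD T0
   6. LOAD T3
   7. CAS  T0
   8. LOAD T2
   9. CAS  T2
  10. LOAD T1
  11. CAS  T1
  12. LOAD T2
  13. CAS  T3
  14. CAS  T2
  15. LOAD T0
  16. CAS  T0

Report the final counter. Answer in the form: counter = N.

T1 LOAD — after: cnt=2, r=2 — load
T0 LOAD — after: cnt=2, r=2 — load
T1 CAS — after: cnt=3, r=2 — ok
T0 CAS — after: cnt=3, r=2 — retry
T0 LOAD — after: cnt=3, r=3 — load
T3 LOAD — after: cnt=3, r=3 — load
T0 CAS — after: cnt=4, r=3 — ok
T2 LOAD — after: cnt=4, r=4 — load
T2 CAS — after: cnt=5, r=4 — ok
T1 LOAD — after: cnt=5, r=5 — load
T1 CAS — after: cnt=6, r=5 — ok
T2 LOAD — after: cnt=6, r=6 — load
T3 CAS — after: cnt=6, r=3 — retry
T2 CAS — after: cnt=7, r=6 — ok
T0 LOAD — after: cnt=7, r=7 — load
T0 CAS — after: cnt=8, r=7 — ok

counter = 8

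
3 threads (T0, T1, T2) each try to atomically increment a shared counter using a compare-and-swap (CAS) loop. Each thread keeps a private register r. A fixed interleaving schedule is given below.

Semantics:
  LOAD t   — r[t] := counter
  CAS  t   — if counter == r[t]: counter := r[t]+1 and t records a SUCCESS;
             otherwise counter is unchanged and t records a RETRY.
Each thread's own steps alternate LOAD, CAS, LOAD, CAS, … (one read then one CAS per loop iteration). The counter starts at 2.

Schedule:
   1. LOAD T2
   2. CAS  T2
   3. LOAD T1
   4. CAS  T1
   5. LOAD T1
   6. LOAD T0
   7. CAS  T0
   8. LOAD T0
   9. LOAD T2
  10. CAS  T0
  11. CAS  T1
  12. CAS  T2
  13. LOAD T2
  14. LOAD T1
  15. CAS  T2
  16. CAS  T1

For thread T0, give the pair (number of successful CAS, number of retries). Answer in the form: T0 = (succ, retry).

T0 = (2, 0)

1. LOAD T2 → mem=2 r[T2]=2 [LOAD]
2. CAS T2 → mem=3 r[T2]=2 [OK]
3. LOAD T1 → mem=3 r[T1]=3 [LOAD]
4. CAS T1 → mem=4 r[T1]=3 [OK]
5. LOAD T1 → mem=4 r[T1]=4 [LOAD]
6. LOAD T0 → mem=4 r[T0]=4 [LOAD]
7. CAS T0 → mem=5 r[T0]=4 [OK]
8. LOAD T0 → mem=5 r[T0]=5 [LOAD]
9. LOAD T2 → mem=5 r[T2]=5 [LOAD]
10. CAS T0 → mem=6 r[T0]=5 [OK]
11. CAS T1 → mem=6 r[T1]=4 [RETRY]
12. CAS T2 → mem=6 r[T2]=5 [RETRY]
13. LOAD T2 → mem=6 r[T2]=6 [LOAD]
14. LOAD T1 → mem=6 r[T1]=6 [LOAD]
15. CAS T2 → mem=7 r[T2]=6 [OK]
16. CAS T1 → mem=7 r[T1]=6 [RETRY]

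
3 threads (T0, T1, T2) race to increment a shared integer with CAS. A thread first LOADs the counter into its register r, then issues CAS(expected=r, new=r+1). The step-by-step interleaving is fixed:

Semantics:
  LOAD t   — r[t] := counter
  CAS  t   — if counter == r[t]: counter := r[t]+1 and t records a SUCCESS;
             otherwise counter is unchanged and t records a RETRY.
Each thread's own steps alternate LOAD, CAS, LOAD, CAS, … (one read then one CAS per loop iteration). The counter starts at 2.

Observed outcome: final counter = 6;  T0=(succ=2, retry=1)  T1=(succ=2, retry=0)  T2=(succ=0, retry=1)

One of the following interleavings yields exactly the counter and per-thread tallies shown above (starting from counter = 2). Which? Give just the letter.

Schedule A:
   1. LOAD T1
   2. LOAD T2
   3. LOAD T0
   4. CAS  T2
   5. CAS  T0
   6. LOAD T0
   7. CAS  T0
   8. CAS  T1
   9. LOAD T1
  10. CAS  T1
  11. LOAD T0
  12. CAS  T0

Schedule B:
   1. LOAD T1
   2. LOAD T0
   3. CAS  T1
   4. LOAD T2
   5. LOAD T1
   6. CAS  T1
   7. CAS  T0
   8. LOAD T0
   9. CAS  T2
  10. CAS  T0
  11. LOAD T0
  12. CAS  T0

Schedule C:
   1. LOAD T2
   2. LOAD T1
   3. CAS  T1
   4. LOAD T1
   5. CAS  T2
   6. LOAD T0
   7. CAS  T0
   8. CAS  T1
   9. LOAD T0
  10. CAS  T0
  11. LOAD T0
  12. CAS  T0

Run B:
step 1: T1 LOAD ⇒ load; ctr=2 reg=2
step 2: T0 LOAD ⇒ load; ctr=2 reg=2
step 3: T1 CAS ⇒ ok; ctr=3 reg=2
step 4: T2 LOAD ⇒ load; ctr=3 reg=3
step 5: T1 LOAD ⇒ load; ctr=3 reg=3
step 6: T1 CAS ⇒ ok; ctr=4 reg=3
step 7: T0 CAS ⇒ retry; ctr=4 reg=2
step 8: T0 LOAD ⇒ load; ctr=4 reg=4
step 9: T2 CAS ⇒ retry; ctr=4 reg=3
step 10: T0 CAS ⇒ ok; ctr=5 reg=4
step 11: T0 LOAD ⇒ load; ctr=5 reg=5
step 12: T0 CAS ⇒ ok; ctr=6 reg=5

B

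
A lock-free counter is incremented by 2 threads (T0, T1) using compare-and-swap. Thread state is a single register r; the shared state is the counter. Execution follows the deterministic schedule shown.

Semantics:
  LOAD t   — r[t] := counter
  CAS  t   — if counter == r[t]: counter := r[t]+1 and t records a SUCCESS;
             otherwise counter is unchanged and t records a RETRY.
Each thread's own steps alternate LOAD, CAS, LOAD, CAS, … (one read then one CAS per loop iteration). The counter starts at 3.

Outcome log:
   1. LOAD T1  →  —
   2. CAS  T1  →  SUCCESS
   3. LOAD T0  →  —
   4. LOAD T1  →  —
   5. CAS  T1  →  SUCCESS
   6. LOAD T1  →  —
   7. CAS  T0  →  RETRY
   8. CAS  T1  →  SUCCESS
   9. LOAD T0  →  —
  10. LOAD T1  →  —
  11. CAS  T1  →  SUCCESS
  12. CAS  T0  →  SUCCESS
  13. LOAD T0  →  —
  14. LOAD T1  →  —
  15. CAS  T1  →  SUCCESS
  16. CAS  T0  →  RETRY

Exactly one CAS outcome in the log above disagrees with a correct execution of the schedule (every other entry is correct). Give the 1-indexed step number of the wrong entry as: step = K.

Correct run:
1. LOAD T1 → mem=3 r[T1]=3 [LOAD]
2. CAS T1 → mem=4 r[T1]=3 [OK]
3. LOAD T0 → mem=4 r[T0]=4 [LOAD]
4. LOAD T1 → mem=4 r[T1]=4 [LOAD]
5. CAS T1 → mem=5 r[T1]=4 [OK]
6. LOAD T1 → mem=5 r[T1]=5 [LOAD]
7. CAS T0 → mem=5 r[T0]=4 [RETRY]
8. CAS T1 → mem=6 r[T1]=5 [OK]
9. LOAD T0 → mem=6 r[T0]=6 [LOAD]
10. LOAD T1 → mem=6 r[T1]=6 [LOAD]
11. CAS T1 → mem=7 r[T1]=6 [OK]
12. CAS T0 → mem=7 r[T0]=6 [RETRY]
13. LOAD T0 → mem=7 r[T0]=7 [LOAD]
14. LOAD T1 → mem=7 r[T1]=7 [LOAD]
15. CAS T1 → mem=8 r[T1]=7 [OK]
16. CAS T0 → mem=8 r[T0]=7 [RETRY]
Mismatch at 12.

step = 12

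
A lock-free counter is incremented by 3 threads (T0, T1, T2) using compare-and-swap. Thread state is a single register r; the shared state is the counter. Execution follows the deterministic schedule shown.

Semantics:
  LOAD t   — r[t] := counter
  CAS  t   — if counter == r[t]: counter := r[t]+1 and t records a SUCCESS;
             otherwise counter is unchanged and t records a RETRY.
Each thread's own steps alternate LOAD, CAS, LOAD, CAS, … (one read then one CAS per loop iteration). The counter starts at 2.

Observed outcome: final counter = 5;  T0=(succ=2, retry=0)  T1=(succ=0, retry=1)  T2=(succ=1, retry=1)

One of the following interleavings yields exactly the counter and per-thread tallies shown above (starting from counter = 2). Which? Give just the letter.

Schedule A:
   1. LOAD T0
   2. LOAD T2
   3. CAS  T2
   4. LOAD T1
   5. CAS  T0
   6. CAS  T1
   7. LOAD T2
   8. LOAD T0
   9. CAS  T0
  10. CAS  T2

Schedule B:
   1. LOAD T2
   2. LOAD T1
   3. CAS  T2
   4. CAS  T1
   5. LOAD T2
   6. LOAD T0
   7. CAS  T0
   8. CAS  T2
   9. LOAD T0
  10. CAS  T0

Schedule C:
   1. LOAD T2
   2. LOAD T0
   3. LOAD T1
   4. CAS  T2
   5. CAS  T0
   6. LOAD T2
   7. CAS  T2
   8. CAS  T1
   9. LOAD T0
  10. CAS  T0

Simulating candidate B:
step 1: T2 LOAD ⇒ load; ctr=2 reg=2
step 2: T1 LOAD ⇒ load; ctr=2 reg=2
step 3: T2 CAS ⇒ ok; ctr=3 reg=2
step 4: T1 CAS ⇒ retry; ctr=3 reg=2
step 5: T2 LOAD ⇒ load; ctr=3 reg=3
step 6: T0 LOAD ⇒ load; ctr=3 reg=3
step 7: T0 CAS ⇒ ok; ctr=4 reg=3
step 8: T2 CAS ⇒ retry; ctr=4 reg=3
step 9: T0 LOAD ⇒ load; ctr=4 reg=4
step 10: T0 CAS ⇒ ok; ctr=5 reg=4

B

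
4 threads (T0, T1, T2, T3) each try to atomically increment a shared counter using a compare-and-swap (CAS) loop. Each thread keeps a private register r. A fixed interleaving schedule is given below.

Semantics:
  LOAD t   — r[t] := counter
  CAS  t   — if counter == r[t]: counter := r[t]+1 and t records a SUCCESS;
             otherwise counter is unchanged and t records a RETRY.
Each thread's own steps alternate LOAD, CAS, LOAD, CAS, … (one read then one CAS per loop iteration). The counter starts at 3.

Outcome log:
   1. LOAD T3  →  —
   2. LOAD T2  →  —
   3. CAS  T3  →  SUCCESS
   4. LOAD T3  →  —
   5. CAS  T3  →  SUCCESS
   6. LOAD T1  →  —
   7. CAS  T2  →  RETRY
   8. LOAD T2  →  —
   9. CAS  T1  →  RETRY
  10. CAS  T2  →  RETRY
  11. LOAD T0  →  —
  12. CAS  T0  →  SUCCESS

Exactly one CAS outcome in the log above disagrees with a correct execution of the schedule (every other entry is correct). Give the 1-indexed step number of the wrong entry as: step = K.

step = 9

Correct run:
   1) LOAD T3:  M=3  r_T3=3
   2) LOAD T2:  M=3  r_T2=3
   3) CAS  T3:  M=4  r_T3=3 ✓
   4) LOAD T3:  M=4  r_T3=4
   5) CAS  T3:  M=5  r_T3=4 ✓
   6) LOAD T1:  M=5  r_T1=5
   7) CAS  T2:  M=5  r_T2=3 ✗
   8) LOAD T2:  M=5  r_T2=5
   9) CAS  T1:  M=6  r_T1=5 ✓
  10) CAS  T2:  M=6  r_T2=5 ✗
  11) LOAD T0:  M=6  r_T0=6
  12) CAS  T0:  M=7  r_T0=6 ✓
Mismatch at 9.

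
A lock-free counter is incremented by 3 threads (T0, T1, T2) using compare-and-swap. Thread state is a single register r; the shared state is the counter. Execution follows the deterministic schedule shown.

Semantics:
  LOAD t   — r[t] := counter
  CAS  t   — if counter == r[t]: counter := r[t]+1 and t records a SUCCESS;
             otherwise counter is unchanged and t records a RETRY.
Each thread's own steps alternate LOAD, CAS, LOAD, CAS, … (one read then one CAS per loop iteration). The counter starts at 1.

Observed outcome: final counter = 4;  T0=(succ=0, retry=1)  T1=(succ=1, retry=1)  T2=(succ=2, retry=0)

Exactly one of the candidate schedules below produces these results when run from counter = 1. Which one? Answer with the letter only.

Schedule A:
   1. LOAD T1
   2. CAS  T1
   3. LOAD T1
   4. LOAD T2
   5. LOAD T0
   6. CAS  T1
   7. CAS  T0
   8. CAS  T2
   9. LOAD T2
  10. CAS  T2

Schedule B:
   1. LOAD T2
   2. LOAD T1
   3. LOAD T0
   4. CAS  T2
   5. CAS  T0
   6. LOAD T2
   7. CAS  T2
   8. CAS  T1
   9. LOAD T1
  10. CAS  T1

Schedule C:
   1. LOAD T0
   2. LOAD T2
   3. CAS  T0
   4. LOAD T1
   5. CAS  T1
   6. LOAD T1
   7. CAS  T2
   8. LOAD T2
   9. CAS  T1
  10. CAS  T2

B

Simulating candidate B:
[1] T2.load  rd  (counter 1, T2.r 1)
[2] T1.load  rd  (counter 1, T1.r 1)
[3] T0.load  rd  (counter 1, T0.r 1)
[4] T2.cas  hit  (counter 2, T2.r 1)
[5] T0.cas  miss  (counter 2, T0.r 1)
[6] T2.load  rd  (counter 2, T2.r 2)
[7] T2.cas  hit  (counter 3, T2.r 2)
[8] T1.cas  miss  (counter 3, T1.r 1)
[9] T1.load  rd  (counter 3, T1.r 3)
[10] T1.cas  hit  (counter 4, T1.r 3)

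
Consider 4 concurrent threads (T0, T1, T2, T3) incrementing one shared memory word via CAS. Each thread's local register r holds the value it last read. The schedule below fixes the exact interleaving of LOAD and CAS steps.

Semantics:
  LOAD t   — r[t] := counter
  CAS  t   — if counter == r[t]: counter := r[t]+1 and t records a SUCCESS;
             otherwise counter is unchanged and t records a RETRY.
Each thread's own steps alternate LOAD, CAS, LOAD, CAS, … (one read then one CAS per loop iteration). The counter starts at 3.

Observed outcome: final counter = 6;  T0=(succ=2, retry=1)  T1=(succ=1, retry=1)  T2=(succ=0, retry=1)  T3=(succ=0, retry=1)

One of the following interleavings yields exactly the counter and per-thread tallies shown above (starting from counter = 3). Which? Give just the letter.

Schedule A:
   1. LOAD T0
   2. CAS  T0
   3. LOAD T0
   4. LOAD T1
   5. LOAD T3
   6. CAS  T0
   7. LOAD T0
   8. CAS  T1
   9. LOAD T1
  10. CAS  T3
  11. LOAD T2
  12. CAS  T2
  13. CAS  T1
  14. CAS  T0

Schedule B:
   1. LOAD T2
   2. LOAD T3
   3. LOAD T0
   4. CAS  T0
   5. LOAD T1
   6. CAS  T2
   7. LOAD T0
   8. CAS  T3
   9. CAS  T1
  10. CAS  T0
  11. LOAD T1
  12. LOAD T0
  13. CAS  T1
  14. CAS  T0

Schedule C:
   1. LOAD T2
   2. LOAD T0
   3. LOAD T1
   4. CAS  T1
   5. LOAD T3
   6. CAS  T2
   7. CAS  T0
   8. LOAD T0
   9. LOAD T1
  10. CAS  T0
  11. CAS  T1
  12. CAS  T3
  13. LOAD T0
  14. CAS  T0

Simulating candidate C:
   1) LOAD T2:  M=3  r_T2=3
   2) LOAD T0:  M=3  r_T0=3
   3) LOAD T1:  M=3  r_T1=3
   4) CAS  T1:  M=4  r_T1=3 ✓
   5) LOAD T3:  M=4  r_T3=4
   6) CAS  T2:  M=4  r_T2=3 ✗
   7) CAS  T0:  M=4  r_T0=3 ✗
   8) LOAD T0:  M=4  r_T0=4
   9) LOAD T1:  M=4  r_T1=4
  10) CAS  T0:  M=5  r_T0=4 ✓
  11) CAS  T1:  M=5  r_T1=4 ✗
  12) CAS  T3:  M=5  r_T3=4 ✗
  13) LOAD T0:  M=5  r_T0=5
  14) CAS  T0:  M=6  r_T0=5 ✓

C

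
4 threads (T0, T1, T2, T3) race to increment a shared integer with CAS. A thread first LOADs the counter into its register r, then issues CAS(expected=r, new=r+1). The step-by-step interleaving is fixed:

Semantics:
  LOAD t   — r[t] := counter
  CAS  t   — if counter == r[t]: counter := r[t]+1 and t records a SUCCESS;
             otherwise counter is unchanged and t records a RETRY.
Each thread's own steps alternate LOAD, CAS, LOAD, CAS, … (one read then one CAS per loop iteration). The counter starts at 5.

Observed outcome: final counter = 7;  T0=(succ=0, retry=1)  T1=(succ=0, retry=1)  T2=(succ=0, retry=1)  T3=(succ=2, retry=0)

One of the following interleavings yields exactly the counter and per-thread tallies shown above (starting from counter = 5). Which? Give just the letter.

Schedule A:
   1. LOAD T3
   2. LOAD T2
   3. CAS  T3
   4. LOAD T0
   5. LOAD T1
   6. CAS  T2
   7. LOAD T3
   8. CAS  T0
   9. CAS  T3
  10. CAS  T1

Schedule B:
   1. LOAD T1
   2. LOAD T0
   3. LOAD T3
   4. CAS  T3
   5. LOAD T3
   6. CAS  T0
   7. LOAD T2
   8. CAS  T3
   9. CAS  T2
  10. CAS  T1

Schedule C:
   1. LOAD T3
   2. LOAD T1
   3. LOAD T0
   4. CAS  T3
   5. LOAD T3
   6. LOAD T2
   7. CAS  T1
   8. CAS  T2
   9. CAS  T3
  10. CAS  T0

Run B:
T1 LOAD — after: cnt=5, r=5 — load
T0 LOAD — after: cnt=5, r=5 — load
T3 LOAD — after: cnt=5, r=5 — load
T3 CAS — after: cnt=6, r=5 — ok
T3 LOAD — after: cnt=6, r=6 — load
T0 CAS — after: cnt=6, r=5 — retry
T2 LOAD — after: cnt=6, r=6 — load
T3 CAS — after: cnt=7, r=6 — ok
T2 CAS — after: cnt=7, r=6 — retry
T1 CAS — after: cnt=7, r=5 — retry

B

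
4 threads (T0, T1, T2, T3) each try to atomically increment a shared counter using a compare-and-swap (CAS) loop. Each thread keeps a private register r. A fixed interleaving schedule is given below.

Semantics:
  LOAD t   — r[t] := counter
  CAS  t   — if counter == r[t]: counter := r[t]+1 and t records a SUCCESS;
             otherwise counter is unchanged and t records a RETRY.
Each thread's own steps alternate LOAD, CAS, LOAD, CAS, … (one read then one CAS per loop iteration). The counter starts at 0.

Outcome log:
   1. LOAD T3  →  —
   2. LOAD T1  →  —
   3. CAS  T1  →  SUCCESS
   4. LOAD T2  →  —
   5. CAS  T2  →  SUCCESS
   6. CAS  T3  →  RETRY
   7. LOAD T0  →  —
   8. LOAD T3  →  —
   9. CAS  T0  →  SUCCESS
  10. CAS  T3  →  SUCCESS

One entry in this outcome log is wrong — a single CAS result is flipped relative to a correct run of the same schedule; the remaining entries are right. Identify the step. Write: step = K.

step = 10

Re-executing:
T3 LOAD — after: cnt=0, r=0 — load
T1 LOAD — after: cnt=0, r=0 — load
T1 CAS — after: cnt=1, r=0 — ok
T2 LOAD — after: cnt=1, r=1 — load
T2 CAS — after: cnt=2, r=1 — ok
T3 CAS — after: cnt=2, r=0 — retry
T0 LOAD — after: cnt=2, r=2 — load
T3 LOAD — after: cnt=2, r=2 — load
T0 CAS — after: cnt=3, r=2 — ok
T3 CAS — after: cnt=3, r=2 — retry
Mismatch at 10.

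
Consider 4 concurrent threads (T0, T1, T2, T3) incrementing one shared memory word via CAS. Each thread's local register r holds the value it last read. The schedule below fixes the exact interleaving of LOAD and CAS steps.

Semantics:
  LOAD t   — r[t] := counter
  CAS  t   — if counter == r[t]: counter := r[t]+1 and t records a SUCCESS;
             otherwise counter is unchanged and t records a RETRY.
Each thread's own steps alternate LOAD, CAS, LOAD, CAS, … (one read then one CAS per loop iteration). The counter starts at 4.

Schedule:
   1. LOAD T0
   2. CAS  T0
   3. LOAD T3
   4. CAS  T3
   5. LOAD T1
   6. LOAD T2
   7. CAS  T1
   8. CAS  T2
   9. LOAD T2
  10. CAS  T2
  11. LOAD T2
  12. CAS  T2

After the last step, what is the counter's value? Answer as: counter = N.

counter = 9

[1] T0.load  rd  (counter 4, T0.r 4)
[2] T0.cas  hit  (counter 5, T0.r 4)
[3] T3.load  rd  (counter 5, T3.r 5)
[4] T3.cas  hit  (counter 6, T3.r 5)
[5] T1.load  rd  (counter 6, T1.r 6)
[6] T2.load  rd  (counter 6, T2.r 6)
[7] T1.cas  hit  (counter 7, T1.r 6)
[8] T2.cas  miss  (counter 7, T2.r 6)
[9] T2.load  rd  (counter 7, T2.r 7)
[10] T2.cas  hit  (counter 8, T2.r 7)
[11] T2.load  rd  (counter 8, T2.r 8)
[12] T2.cas  hit  (counter 9, T2.r 8)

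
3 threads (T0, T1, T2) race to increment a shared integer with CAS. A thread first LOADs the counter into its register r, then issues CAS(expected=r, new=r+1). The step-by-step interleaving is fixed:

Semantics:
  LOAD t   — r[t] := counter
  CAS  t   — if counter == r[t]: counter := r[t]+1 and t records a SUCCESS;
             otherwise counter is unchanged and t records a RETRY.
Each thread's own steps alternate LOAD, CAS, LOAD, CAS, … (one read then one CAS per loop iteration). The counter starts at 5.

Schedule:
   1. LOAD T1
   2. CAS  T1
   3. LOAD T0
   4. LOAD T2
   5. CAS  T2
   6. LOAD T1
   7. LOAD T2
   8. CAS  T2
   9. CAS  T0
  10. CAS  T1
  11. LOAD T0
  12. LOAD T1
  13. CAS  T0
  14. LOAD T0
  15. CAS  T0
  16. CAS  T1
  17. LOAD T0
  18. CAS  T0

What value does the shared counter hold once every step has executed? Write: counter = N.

counter = 11

   1) LOAD T1:  M=5  r_T1=5
   2) CAS  T1:  M=6  r_T1=5 ✓
   3) LOAD T0:  M=6  r_T0=6
   4) LOAD T2:  M=6  r_T2=6
   5) CAS  T2:  M=7  r_T2=6 ✓
   6) LOAD T1:  M=7  r_T1=7
   7) LOAD T2:  M=7  r_T2=7
   8) CAS  T2:  M=8  r_T2=7 ✓
   9) CAS  T0:  M=8  r_T0=6 ✗
  10) CAS  T1:  M=8  r_T1=7 ✗
  11) LOAD T0:  M=8  r_T0=8
  12) LOAD T1:  M=8  r_T1=8
  13) CAS  T0:  M=9  r_T0=8 ✓
  14) LOAD T0:  M=9  r_T0=9
  15) CAS  T0:  M=10  r_T0=9 ✓
  16) CAS  T1:  M=10  r_T1=8 ✗
  17) LOAD T0:  M=10  r_T0=10
  18) CAS  T0:  M=11  r_T0=10 ✓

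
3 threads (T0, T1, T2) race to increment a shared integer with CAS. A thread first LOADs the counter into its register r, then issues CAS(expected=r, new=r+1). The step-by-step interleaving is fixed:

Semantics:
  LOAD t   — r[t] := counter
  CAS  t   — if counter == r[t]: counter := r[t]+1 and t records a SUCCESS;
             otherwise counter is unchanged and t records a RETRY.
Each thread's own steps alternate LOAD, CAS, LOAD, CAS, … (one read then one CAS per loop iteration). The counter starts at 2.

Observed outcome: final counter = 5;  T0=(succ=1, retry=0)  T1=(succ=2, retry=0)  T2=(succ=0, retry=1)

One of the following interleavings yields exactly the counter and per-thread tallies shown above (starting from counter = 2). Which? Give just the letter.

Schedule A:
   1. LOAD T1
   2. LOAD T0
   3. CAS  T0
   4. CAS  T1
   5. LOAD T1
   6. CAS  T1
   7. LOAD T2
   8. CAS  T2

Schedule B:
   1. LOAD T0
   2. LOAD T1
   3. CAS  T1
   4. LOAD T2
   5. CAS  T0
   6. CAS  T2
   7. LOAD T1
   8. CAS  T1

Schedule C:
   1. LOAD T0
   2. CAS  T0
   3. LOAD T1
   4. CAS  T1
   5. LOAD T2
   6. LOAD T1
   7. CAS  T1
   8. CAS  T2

Tracing schedule C:
1. LOAD T0 → mem=2 r[T0]=2 [LOAD]
2. CAS T0 → mem=3 r[T0]=2 [OK]
3. LOAD T1 → mem=3 r[T1]=3 [LOAD]
4. CAS T1 → mem=4 r[T1]=3 [OK]
5. LOAD T2 → mem=4 r[T2]=4 [LOAD]
6. LOAD T1 → mem=4 r[T1]=4 [LOAD]
7. CAS T1 → mem=5 r[T1]=4 [OK]
8. CAS T2 → mem=5 r[T2]=4 [RETRY]

C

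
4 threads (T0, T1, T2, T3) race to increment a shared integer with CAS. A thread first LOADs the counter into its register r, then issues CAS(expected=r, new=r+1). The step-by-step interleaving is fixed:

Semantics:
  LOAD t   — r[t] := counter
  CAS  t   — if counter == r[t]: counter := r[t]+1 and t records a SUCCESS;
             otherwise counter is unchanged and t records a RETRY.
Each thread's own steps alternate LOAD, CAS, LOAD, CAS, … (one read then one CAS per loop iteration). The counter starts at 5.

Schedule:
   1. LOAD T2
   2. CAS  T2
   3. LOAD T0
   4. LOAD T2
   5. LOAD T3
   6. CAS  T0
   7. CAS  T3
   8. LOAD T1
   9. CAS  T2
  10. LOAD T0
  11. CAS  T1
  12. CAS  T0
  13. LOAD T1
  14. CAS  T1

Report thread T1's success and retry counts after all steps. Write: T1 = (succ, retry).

T1 = (2, 0)

#1 T2 reads 5
#2 T2 CAS(5→6) writes; counter now 6
#3 T0 reads 6
#4 T2 reads 6
#5 T3 reads 6
#6 T0 CAS(6→7) writes; counter now 7
#7 T3 CAS(6→7) fails; counter now 7
#8 T1 reads 7
#9 T2 CAS(6→7) fails; counter now 7
#10 T0 reads 7
#11 T1 CAS(7→8) writes; counter now 8
#12 T0 CAS(7→8) fails; counter now 8
#13 T1 reads 8
#14 T1 CAS(8→9) writes; counter now 9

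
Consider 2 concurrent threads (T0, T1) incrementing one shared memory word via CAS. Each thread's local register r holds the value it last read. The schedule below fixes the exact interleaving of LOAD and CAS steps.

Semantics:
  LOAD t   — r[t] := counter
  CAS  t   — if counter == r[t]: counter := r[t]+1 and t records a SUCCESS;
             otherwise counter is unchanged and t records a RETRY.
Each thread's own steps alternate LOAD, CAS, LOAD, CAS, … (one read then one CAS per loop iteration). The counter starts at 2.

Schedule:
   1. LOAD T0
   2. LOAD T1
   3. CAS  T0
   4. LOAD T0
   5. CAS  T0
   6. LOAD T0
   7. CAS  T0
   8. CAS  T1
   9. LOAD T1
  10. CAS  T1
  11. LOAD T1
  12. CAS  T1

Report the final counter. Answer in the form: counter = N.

#1 T0 reads 2
#2 T1 reads 2
#3 T0 CAS(2→3) writes; counter now 3
#4 T0 reads 3
#5 T0 CAS(3→4) writes; counter now 4
#6 T0 reads 4
#7 T0 CAS(4→5) writes; counter now 5
#8 T1 CAS(2→3) fails; counter now 5
#9 T1 reads 5
#10 T1 CAS(5→6) writes; counter now 6
#11 T1 reads 6
#12 T1 CAS(6→7) writes; counter now 7

counter = 7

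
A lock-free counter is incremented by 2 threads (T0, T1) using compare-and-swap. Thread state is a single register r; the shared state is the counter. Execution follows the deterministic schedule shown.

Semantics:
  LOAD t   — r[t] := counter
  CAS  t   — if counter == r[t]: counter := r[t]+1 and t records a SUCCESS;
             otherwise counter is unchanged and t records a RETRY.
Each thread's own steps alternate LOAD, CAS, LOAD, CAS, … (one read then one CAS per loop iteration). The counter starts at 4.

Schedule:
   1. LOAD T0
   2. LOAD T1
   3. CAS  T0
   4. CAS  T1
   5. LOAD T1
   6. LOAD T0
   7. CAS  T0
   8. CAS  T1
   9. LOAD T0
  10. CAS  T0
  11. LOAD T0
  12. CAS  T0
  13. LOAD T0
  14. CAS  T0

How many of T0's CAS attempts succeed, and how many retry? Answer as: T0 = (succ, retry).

#1 T0 reads 4
#2 T1 reads 4
#3 T0 CAS(4→5) writes; counter now 5
#4 T1 CAS(4→5) fails; counter now 5
#5 T1 reads 5
#6 T0 reads 5
#7 T0 CAS(5→6) writes; counter now 6
#8 T1 CAS(5→6) fails; counter now 6
#9 T0 reads 6
#10 T0 CAS(6→7) writes; counter now 7
#11 T0 reads 7
#12 T0 CAS(7→8) writes; counter now 8
#13 T0 reads 8
#14 T0 CAS(8→9) writes; counter now 9

T0 = (5, 0)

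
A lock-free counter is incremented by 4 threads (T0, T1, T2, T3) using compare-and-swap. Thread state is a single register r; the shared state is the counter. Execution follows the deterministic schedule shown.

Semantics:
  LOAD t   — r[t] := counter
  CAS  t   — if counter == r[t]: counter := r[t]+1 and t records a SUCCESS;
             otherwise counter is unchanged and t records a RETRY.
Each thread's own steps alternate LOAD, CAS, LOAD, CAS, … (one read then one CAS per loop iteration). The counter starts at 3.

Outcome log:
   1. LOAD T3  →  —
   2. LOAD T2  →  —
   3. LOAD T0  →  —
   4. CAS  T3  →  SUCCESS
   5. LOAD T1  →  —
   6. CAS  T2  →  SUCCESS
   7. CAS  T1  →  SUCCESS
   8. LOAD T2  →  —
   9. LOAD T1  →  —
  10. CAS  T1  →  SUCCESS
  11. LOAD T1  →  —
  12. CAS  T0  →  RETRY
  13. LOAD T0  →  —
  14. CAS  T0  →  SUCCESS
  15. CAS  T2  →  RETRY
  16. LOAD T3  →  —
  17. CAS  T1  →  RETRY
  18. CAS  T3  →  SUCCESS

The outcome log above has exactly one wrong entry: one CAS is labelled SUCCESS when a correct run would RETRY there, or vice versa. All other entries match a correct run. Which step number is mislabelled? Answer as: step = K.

step = 6

Re-executing:
   1) LOAD T3:  M=3  r_T3=3
   2) LOAD T2:  M=3  r_T2=3
   3) LOAD T0:  M=3  r_T0=3
   4) CAS  T3:  M=4  r_T3=3 ✓
   5) LOAD T1:  M=4  r_T1=4
   6) CAS  T2:  M=4  r_T2=3 ✗
   7) CAS  T1:  M=5  r_T1=4 ✓
   8) LOAD T2:  M=5  r_T2=5
   9) LOAD T1:  M=5  r_T1=5
  10) CAS  T1:  M=6  r_T1=5 ✓
  11) LOAD T1:  M=6  r_T1=6
  12) CAS  T0:  M=6  r_T0=3 ✗
  13) LOAD T0:  M=6  r_T0=6
  14) CAS  T0:  M=7  r_T0=6 ✓
  15) CAS  T2:  M=7  r_T2=5 ✗
  16) LOAD T3:  M=7  r_T3=7
  17) CAS  T1:  M=7  r_T1=6 ✗
  18) CAS  T3:  M=8  r_T3=7 ✓
Flip is step 6.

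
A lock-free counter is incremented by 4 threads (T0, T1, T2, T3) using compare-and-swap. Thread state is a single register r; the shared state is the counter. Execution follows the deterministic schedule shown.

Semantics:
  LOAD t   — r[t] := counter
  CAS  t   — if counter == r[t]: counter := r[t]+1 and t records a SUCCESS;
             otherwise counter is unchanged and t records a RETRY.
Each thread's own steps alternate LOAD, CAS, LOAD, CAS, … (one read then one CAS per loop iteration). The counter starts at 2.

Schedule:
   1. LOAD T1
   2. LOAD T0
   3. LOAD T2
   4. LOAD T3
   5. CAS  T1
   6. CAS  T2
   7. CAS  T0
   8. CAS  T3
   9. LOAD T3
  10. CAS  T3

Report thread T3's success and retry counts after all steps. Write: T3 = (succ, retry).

T3 = (1, 1)

T1 LOAD — after: cnt=2, r=2 — load
T0 LOAD — after: cnt=2, r=2 — load
T2 LOAD — after: cnt=2, r=2 — load
T3 LOAD — after: cnt=2, r=2 — load
T1 CAS — after: cnt=3, r=2 — ok
T2 CAS — after: cnt=3, r=2 — retry
T0 CAS — after: cnt=3, r=2 — retry
T3 CAS — after: cnt=3, r=2 — retry
T3 LOAD — after: cnt=3, r=3 — load
T3 CAS — after: cnt=4, r=3 — ok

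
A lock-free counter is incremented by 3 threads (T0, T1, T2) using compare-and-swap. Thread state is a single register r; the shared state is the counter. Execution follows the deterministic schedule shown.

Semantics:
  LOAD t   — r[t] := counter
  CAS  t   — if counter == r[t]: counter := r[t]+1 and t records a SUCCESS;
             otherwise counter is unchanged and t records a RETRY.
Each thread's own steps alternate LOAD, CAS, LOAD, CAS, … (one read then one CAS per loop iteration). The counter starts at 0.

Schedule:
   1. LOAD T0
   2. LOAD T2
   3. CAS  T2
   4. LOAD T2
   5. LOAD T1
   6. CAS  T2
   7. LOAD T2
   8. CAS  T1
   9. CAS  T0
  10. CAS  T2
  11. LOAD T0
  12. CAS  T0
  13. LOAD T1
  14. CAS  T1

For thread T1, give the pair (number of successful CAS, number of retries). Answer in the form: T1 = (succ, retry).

1. LOAD T0 → mem=0 r[T0]=0 [LOAD]
2. LOAD T2 → mem=0 r[T2]=0 [LOAD]
3. CAS T2 → mem=1 r[T2]=0 [OK]
4. LOAD T2 → mem=1 r[T2]=1 [LOAD]
5. LOAD T1 → mem=1 r[T1]=1 [LOAD]
6. CAS T2 → mem=2 r[T2]=1 [OK]
7. LOAD T2 → mem=2 r[T2]=2 [LOAD]
8. CAS T1 → mem=2 r[T1]=1 [RETRY]
9. CAS T0 → mem=2 r[T0]=0 [RETRY]
10. CAS T2 → mem=3 r[T2]=2 [OK]
11. LOAD T0 → mem=3 r[T0]=3 [LOAD]
12. CAS T0 → mem=4 r[T0]=3 [OK]
13. LOAD T1 → mem=4 r[T1]=4 [LOAD]
14. CAS T1 → mem=5 r[T1]=4 [OK]

T1 = (1, 1)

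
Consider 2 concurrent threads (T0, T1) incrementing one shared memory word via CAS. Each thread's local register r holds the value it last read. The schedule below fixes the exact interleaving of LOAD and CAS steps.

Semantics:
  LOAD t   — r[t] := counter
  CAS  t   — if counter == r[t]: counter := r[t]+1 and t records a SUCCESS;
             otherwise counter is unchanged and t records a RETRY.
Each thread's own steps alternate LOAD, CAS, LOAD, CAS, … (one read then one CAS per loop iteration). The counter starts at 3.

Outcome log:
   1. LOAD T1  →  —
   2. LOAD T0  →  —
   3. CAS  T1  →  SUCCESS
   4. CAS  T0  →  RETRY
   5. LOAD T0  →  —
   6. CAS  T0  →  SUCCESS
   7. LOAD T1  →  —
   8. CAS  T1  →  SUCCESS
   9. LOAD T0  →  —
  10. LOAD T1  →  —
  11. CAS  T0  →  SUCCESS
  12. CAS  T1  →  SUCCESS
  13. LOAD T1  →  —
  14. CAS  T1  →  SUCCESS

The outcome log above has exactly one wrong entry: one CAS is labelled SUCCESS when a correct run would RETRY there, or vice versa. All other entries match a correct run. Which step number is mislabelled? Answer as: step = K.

Correct run:
T1 LOAD — after: cnt=3, r=3 — load
T0 LOAD — after: cnt=3, r=3 — load
T1 CAS — after: cnt=4, r=3 — ok
T0 CAS — after: cnt=4, r=3 — retry
T0 LOAD — after: cnt=4, r=4 — load
T0 CAS — after: cnt=5, r=4 — ok
T1 LOAD — after: cnt=5, r=5 — load
T1 CAS — after: cnt=6, r=5 — ok
T0 LOAD — after: cnt=6, r=6 — load
T1 LOAD — after: cnt=6, r=6 — load
T0 CAS — after: cnt=7, r=6 — ok
T1 CAS — after: cnt=7, r=6 — retry
T1 LOAD — after: cnt=7, r=7 — load
T1 CAS — after: cnt=8, r=7 — ok
Mismatch at 12.

step = 12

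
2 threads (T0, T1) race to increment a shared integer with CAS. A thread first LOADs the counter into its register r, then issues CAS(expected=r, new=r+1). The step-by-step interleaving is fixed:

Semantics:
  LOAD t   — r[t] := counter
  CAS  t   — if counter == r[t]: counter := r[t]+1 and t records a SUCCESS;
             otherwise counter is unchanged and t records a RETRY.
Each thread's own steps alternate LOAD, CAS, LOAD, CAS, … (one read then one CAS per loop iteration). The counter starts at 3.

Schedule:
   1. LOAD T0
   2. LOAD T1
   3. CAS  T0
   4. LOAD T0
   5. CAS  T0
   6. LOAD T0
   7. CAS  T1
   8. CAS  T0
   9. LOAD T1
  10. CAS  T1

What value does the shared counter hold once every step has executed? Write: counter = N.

1. LOAD T0 → mem=3 r[T0]=3 [LOAD]
2. LOAD T1 → mem=3 r[T1]=3 [LOAD]
3. CAS T0 → mem=4 r[T0]=3 [OK]
4. LOAD T0 → mem=4 r[T0]=4 [LOAD]
5. CAS T0 → mem=5 r[T0]=4 [OK]
6. LOAD T0 → mem=5 r[T0]=5 [LOAD]
7. CAS T1 → mem=5 r[T1]=3 [RETRY]
8. CAS T0 → mem=6 r[T0]=5 [OK]
9. LOAD T1 → mem=6 r[T1]=6 [LOAD]
10. CAS T1 → mem=7 r[T1]=6 [OK]

counter = 7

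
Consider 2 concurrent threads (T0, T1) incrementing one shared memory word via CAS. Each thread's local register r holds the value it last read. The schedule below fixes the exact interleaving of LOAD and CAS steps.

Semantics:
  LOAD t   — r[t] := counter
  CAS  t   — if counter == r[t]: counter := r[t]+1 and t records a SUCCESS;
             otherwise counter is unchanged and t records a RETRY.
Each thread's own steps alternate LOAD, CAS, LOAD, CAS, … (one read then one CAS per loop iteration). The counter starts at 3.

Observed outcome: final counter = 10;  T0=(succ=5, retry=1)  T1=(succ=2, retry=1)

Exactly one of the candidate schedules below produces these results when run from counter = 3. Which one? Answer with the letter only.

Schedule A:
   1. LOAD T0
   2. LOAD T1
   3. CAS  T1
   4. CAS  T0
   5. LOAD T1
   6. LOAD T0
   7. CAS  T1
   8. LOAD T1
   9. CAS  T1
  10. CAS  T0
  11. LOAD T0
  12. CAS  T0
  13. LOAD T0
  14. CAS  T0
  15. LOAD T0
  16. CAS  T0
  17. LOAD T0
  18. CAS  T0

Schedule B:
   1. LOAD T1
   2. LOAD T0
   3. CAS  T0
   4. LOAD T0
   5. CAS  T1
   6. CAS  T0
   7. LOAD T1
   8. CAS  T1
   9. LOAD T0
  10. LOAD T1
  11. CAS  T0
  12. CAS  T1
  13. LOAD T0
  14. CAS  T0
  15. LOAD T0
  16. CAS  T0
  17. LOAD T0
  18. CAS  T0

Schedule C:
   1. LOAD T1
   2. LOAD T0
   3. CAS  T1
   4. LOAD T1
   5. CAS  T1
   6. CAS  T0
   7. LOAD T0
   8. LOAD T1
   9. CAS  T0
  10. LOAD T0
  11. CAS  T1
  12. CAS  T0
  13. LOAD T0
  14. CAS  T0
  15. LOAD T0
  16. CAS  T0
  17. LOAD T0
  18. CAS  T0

C

Tracing schedule C:
#1 T1 reads 3
#2 T0 reads 3
#3 T1 CAS(3→4) writes; counter now 4
#4 T1 reads 4
#5 T1 CAS(4→5) writes; counter now 5
#6 T0 CAS(3→4) fails; counter now 5
#7 T0 reads 5
#8 T1 reads 5
#9 T0 CAS(5→6) writes; counter now 6
#10 T0 reads 6
#11 T1 CAS(5→6) fails; counter now 6
#12 T0 CAS(6→7) writes; counter now 7
#13 T0 reads 7
#14 T0 CAS(7→8) writes; counter now 8
#15 T0 reads 8
#16 T0 CAS(8→9) writes; counter now 9
#17 T0 reads 9
#18 T0 CAS(9→10) writes; counter now 10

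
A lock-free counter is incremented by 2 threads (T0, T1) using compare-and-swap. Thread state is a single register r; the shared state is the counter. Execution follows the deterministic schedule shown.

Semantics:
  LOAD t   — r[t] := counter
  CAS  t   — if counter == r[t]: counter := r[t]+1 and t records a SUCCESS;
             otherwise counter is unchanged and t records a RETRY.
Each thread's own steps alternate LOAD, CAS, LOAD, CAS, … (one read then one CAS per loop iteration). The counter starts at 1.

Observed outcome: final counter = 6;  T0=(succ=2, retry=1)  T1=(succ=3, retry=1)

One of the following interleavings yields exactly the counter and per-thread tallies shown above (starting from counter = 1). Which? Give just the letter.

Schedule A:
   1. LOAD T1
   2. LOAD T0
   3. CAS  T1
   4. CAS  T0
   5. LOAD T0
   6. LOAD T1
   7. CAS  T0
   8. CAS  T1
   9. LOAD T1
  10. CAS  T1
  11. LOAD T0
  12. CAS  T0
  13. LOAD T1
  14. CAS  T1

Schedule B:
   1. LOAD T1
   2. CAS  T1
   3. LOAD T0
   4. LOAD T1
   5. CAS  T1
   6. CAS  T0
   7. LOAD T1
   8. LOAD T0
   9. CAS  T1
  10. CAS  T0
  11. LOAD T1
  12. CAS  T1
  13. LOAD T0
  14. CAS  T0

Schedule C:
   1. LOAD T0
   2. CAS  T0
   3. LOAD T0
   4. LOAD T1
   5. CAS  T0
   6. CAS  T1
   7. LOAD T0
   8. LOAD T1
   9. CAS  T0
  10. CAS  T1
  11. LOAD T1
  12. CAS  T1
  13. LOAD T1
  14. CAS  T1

Simulating candidate A:
[1] T1.load  rd  (counter 1, T1.r 1)
[2] T0.load  rd  (counter 1, T0.r 1)
[3] T1.cas  hit  (counter 2, T1.r 1)
[4] T0.cas  miss  (counter 2, T0.r 1)
[5] T0.load  rd  (counter 2, T0.r 2)
[6] T1.load  rd  (counter 2, T1.r 2)
[7] T0.cas  hit  (counter 3, T0.r 2)
[8] T1.cas  miss  (counter 3, T1.r 2)
[9] T1.load  rd  (counter 3, T1.r 3)
[10] T1.cas  hit  (counter 4, T1.r 3)
[11] T0.load  rd  (counter 4, T0.r 4)
[12] T0.cas  hit  (counter 5, T0.r 4)
[13] T1.load  rd  (counter 5, T1.r 5)
[14] T1.cas  hit  (counter 6, T1.r 5)

A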